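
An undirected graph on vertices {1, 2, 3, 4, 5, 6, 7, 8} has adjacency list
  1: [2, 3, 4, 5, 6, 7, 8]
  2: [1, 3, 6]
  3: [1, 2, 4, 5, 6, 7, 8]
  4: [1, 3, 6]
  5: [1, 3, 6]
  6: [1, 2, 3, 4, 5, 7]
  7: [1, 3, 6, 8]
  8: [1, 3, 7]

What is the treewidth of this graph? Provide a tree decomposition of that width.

Treewidth 3.
One optimal decomposition is:
Bags: B1 = {1, 3, 6, 7}  B2 = {1, 2, 3, 6}  B3 = {1, 3, 5, 6}  B4 = {1, 3, 7, 8}  B5 = {1, 3, 4, 6}
Tree: B1–B2, B2–B3, B1–B4, B1–B5

Every bag has size at most 4, so the width is 4 − 1 = 3 and tw(G) ≤ 3. Conversely, {1, 3, 7, 8} is a clique of size 4, and the vertices of any clique must share a bag in every tree decomposition; so some bag has ≥ 4 vertices and tw(G) ≥ 3. Therefore the treewidth is 3.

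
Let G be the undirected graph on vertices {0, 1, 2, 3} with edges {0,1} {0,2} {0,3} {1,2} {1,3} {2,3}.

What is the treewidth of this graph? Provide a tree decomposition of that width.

Treewidth 3.
Bags: B1 = {0, 1, 2, 3}
Tree: (single bag)

With just one bag of size 4, the width is 4 − 1 = 3, so tw(G) ≤ 3. On the other hand G contains the 4-clique {0, 1, 2, 3}. A clique must lie in a single bag of any decomposition, so no decomposition can have width below 3. Hence tw(G) = 3 exactly.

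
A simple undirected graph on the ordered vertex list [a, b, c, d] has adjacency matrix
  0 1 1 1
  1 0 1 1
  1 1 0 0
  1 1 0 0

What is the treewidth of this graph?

2

A width-2 tree decomposition is:
Bags: B1 = {a, b, d}  B2 = {a, b, c}
Tree: B1–B2
The largest bag has 3 vertices, giving width 2; this decomposition certifies tw(G) ≤ 2. For the lower bound, the 3 vertices {a, b, d} are pairwise adjacent, and any tree decomposition puts a clique entirely inside one bag — forcing width ≥ 2. Hence tw(G) = 2 exactly.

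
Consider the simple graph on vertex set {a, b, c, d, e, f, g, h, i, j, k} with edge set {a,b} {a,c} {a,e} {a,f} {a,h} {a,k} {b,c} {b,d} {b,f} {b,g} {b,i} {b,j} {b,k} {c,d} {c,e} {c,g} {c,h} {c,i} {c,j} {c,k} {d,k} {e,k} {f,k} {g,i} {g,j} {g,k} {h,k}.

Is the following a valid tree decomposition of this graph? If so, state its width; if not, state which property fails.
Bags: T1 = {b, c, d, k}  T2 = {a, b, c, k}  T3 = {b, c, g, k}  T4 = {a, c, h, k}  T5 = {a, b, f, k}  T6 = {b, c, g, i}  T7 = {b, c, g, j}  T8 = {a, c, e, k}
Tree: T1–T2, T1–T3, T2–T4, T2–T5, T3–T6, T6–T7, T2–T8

Every vertex of G appears in some bag (union = {a, b, c, d, e, f, g, h, i, j, k}); every edge is covered by a bag; and for each vertex v the set of bags containing v is connected in the bag tree. The decomposition is therefore valid. The largest bag has 4 vertices, so the width is 3.

Yes; width 3.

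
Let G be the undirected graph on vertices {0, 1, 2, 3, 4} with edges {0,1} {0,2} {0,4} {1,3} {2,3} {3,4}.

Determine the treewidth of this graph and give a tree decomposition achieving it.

The largest bag has 3 vertices, giving width 2; this decomposition certifies tw(G) ≤ 2. Since 3–1–0–2–3 is a cycle in G, G is not acyclic. Forests are exactly the graphs of treewidth ≤ 1, so tw(G) ≥ 2. Hence tw(G) = 2 exactly.

Treewidth 2.
One such decomposition:
Bags: B1 = {0, 1, 3}  B2 = {0, 2, 3}  B3 = {0, 3, 4}
Tree: B1–B2, B2–B3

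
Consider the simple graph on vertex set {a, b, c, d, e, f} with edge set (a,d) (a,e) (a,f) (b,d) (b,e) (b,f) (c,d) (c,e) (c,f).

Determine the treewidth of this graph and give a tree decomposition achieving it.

Treewidth 3.
One optimal decomposition is:
Bags: B1 = {a, b, c, f}  B2 = {a, b, c, e}  B3 = {a, b, c, d}
Tree: B1–B2, B2–B3

The largest bag has 4 vertices, giving width 3; this decomposition certifies tw(G) ≤ 3. For the lower bound: the 4 vertex sets {b,f}, {a,e}, {c}, {d} are disjoint, each induces a connected subgraph, and every pair is joined by at least one edge of G. Contracting each set to a single vertex therefore yields K_{4} as a minor, and since treewidth is minor-monotone, tw(G) ≥ tw(K_{4}) = 3. The upper and lower bounds meet at 3, so that is the treewidth.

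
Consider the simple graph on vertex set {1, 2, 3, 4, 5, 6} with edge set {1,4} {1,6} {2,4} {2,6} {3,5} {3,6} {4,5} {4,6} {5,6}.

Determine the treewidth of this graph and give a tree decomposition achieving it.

Each bag holds 3 vertices, so the decomposition has width 2, which upper-bounds the treewidth. Conversely, {3, 5, 6} is a clique of size 3, and the vertices of any clique must share a bag in every tree decomposition; so some bag has ≥ 3 vertices and tw(G) ≥ 2. Hence tw(G) = 2 exactly.

Treewidth 2.
One such decomposition:
Bags: B1 = {4, 5, 6}  B2 = {1, 4, 6}  B3 = {3, 5, 6}  B4 = {2, 4, 6}
Tree: B1–B2, B1–B3, B2–B4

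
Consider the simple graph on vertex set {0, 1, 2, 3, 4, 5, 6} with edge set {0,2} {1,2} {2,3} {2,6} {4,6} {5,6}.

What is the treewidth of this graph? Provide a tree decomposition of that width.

Each bag holds 2 vertices, so the decomposition has width 1, which upper-bounds the treewidth. Any graph with an edge has treewidth ≥ 1, and G has the edge 3–2. The upper and lower bounds meet at 1, so that is the treewidth.

Treewidth 1.
One optimal decomposition is:
Bags: B1 = {2, 3}  B2 = {2, 6}  B3 = {1, 2}  B4 = {4, 6}  B5 = {0, 2}  B6 = {5, 6}
Tree: B1–B2, B1–B3, B2–B4, B2–B5, B4–B6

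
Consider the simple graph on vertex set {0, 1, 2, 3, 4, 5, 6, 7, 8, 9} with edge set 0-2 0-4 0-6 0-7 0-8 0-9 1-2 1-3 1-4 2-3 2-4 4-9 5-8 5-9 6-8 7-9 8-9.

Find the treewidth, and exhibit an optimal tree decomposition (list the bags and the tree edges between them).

Treewidth 2.
One such decomposition:
Bags: B1 = {0, 4, 9}  B2 = {0, 2, 4}  B3 = {1, 2, 4}  B4 = {0, 8, 9}  B5 = {0, 7, 9}  B6 = {1, 2, 3}  B7 = {5, 8, 9}  B8 = {0, 6, 8}
Tree: B1–B2, B2–B3, B1–B4, B4–B5, B3–B6, B4–B7, B4–B8

Every bag has size at most 3, so the width is 3 − 1 = 2 and tw(G) ≤ 2. On the other hand G contains the 3-clique {0, 8, 9}. A clique must lie in a single bag of any decomposition, so no decomposition can have width below 2. Therefore the treewidth is 2.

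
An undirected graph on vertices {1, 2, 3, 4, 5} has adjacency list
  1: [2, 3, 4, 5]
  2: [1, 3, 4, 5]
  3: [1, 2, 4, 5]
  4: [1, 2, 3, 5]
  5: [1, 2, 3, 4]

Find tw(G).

4

A width-4 tree decomposition is:
Bags: B1 = {1, 2, 3, 4, 5}
Tree: (single bag)
A single bag containing all 5 vertices is trivially a valid decomposition of width 4. For the lower bound, the 5 vertices {1, 2, 3, 4, 5} are pairwise adjacent, and any tree decomposition puts a clique entirely inside one bag — forcing width ≥ 4. The upper and lower bounds meet at 4, so that is the treewidth.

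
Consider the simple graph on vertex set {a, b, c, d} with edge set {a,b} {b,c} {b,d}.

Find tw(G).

1

A width-1 tree decomposition is:
Bags: B1 = {b, c}  B2 = {a, b}  B3 = {b, d}
Tree: B1–B2, B1–B3
Each bag holds 2 vertices, so the decomposition has width 1, which upper-bounds the treewidth. G has an edge, so its treewidth is at least 1. Combining the bounds, tw(G) = 1.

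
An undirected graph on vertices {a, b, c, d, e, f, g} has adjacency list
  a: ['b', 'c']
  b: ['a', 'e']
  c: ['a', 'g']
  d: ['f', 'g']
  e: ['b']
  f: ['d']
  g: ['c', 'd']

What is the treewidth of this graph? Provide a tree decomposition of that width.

Treewidth 1.
Bags: B1 = {b, e}  B2 = {a, b}  B3 = {a, c}  B4 = {c, g}  B5 = {d, g}  B6 = {d, f}
Tree: B1–B2, B2–B3, B3–B4, B4–B5, B5–B6

Every bag has size at most 2, so the width is 2 − 1 = 1 and tw(G) ≤ 1. G has an edge, so its treewidth is at least 1. The upper and lower bounds meet at 1, so that is the treewidth.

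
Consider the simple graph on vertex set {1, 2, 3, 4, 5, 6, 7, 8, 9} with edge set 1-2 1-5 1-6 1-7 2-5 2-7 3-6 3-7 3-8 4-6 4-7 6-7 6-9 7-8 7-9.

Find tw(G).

A width-2 tree decomposition is:
Bags: B1 = {1, 6, 7}  B2 = {3, 6, 7}  B3 = {1, 2, 7}  B4 = {1, 2, 5}  B5 = {3, 7, 8}  B6 = {4, 6, 7}  B7 = {6, 7, 9}
Tree: B1–B2, B1–B3, B3–B4, B2–B5, B1–B6, B6–B7
Every bag has size at most 3, so the width is 3 − 1 = 2 and tw(G) ≤ 2. Conversely, {1, 2, 5} is a clique of size 3, and the vertices of any clique must share a bag in every tree decomposition; so some bag has ≥ 3 vertices and tw(G) ≥ 2. Combining the bounds, tw(G) = 2.

2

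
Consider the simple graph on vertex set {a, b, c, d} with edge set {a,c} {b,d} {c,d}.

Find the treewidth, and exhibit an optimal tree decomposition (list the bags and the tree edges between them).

The largest bag has 2 vertices, giving width 1; this decomposition certifies tw(G) ≤ 1. G has an edge, so its treewidth is at least 1. Combining the bounds, tw(G) = 1.

Treewidth 1.
One optimal decomposition is:
Bags: B1 = {a, c}  B2 = {c, d}  B3 = {b, d}
Tree: B1–B2, B2–B3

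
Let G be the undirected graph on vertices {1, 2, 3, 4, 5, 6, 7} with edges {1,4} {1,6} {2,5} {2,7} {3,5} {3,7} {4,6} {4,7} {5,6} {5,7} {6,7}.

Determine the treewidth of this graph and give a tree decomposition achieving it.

The largest bag has 3 vertices, giving width 2; this decomposition certifies tw(G) ≤ 2. For the lower bound, the 3 vertices {1, 4, 6} are pairwise adjacent, and any tree decomposition puts a clique entirely inside one bag — forcing width ≥ 2. Therefore the treewidth is 2.

Treewidth 2.
One such decomposition:
Bags: B1 = {4, 6, 7}  B2 = {5, 6, 7}  B3 = {2, 5, 7}  B4 = {3, 5, 7}  B5 = {1, 4, 6}
Tree: B1–B2, B2–B3, B3–B4, B1–B5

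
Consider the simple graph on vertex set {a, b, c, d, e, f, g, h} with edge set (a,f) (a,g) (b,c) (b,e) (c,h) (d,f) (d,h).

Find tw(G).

1

A width-1 tree decomposition is:
Bags: B1 = {a, g}  B2 = {a, f}  B3 = {d, f}  B4 = {d, h}  B5 = {c, h}  B6 = {b, c}  B7 = {b, e}
Tree: B1–B2, B2–B3, B3–B4, B4–B5, B5–B6, B6–B7
Each bag holds 2 vertices, so the decomposition has width 1, which upper-bounds the treewidth. G has an edge, so its treewidth is at least 1. Hence tw(G) = 1 exactly.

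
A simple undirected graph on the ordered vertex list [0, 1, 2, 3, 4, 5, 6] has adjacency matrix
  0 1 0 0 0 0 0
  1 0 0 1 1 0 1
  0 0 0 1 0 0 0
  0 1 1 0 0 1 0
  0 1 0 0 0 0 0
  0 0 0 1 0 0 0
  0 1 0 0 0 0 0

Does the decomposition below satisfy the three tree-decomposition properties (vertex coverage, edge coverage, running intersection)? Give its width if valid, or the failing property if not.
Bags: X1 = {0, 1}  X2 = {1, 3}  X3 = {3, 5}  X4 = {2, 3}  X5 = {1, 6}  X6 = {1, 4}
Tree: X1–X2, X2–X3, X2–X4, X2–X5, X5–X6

Yes; width 1.

Checking the three conditions: (i) the bags cover all of {0, 1, 2, 3, 4, 5, 6}; (ii) for each edge, some bag contains both endpoints; (iii) the bags containing any fixed vertex form a subtree. All hold, so the decomposition is valid with width 2 − 1 = 1.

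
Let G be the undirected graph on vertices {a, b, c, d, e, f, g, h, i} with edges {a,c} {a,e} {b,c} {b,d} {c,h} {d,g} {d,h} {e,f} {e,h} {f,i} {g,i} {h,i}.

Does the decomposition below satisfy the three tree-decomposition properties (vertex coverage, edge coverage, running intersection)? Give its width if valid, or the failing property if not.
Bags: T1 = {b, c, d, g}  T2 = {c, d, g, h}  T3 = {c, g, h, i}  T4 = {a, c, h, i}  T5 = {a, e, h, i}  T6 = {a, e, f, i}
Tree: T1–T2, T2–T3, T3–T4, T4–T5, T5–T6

Yes; width 3.

Vertex coverage: the bags together contain {a, b, c, d, e, f, g, h, i}, the full vertex set. Edge coverage: each edge of G has both endpoints in at least one bag. Running intersection: for every vertex, the bags containing it form a connected subtree. All three properties hold, so this is a valid tree decomposition of width max|bag| − 1 = 3, and hence tw(G) ≤ 3.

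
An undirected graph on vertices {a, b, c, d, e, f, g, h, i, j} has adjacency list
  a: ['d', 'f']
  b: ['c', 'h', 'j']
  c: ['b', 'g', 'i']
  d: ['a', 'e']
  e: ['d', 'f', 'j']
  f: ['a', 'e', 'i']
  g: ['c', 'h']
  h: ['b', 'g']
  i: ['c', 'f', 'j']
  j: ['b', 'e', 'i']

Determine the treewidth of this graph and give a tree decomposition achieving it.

Treewidth 2.
One such decomposition:
Bags: B1 = {c, g, h}  B2 = {b, c, h}  B3 = {b, c, i}  B4 = {b, i, j}  B5 = {f, i, j}  B6 = {e, f, j}  B7 = {a, e, f}  B8 = {a, d, e}
Tree: B1–B2, B2–B3, B3–B4, B4–B5, B5–B6, B6–B7, B7–B8

The largest bag has 3 vertices, giving width 2; this decomposition certifies tw(G) ≤ 2. Since g–h–b–c–g is a cycle in G, G is not acyclic. Forests are exactly the graphs of treewidth ≤ 1, so tw(G) ≥ 2. Combining the bounds, tw(G) = 2.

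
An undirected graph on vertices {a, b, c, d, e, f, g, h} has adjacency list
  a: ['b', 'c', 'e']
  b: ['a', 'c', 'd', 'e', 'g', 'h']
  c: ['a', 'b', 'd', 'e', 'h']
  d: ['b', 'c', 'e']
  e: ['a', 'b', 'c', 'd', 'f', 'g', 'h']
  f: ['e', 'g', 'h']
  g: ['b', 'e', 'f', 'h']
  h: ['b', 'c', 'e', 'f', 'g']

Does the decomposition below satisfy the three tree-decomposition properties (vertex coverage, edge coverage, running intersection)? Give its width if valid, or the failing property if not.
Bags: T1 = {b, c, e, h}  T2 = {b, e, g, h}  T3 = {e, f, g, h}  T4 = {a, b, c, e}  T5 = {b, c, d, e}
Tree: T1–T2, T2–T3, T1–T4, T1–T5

Checking the three conditions: (i) the bags cover all of {a, b, c, d, e, f, g, h}; (ii) for each edge, some bag contains both endpoints; (iii) the bags containing any fixed vertex form a subtree. All hold, so the decomposition is valid with width 4 − 1 = 3.

Yes; width 3.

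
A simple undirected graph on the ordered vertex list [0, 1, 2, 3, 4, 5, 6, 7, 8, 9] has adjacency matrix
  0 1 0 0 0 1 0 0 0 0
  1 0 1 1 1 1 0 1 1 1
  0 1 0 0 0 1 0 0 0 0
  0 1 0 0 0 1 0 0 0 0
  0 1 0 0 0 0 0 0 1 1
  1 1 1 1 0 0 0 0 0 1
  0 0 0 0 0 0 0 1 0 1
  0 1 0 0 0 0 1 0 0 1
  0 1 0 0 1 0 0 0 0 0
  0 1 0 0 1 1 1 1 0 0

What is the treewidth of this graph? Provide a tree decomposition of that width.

Treewidth 2.
Bags: B1 = {0, 1, 5}  B2 = {1, 3, 5}  B3 = {1, 2, 5}  B4 = {1, 5, 9}  B5 = {1, 4, 9}  B6 = {1, 7, 9}  B7 = {6, 7, 9}  B8 = {1, 4, 8}
Tree: B1–B2, B1–B3, B2–B4, B4–B5, B5–B6, B6–B7, B5–B8

Each bag holds 3 vertices, so the decomposition has width 2, which upper-bounds the treewidth. Conversely, {1, 4, 8} is a clique of size 3, and the vertices of any clique must share a bag in every tree decomposition; so some bag has ≥ 3 vertices and tw(G) ≥ 2. Combining the bounds, tw(G) = 2.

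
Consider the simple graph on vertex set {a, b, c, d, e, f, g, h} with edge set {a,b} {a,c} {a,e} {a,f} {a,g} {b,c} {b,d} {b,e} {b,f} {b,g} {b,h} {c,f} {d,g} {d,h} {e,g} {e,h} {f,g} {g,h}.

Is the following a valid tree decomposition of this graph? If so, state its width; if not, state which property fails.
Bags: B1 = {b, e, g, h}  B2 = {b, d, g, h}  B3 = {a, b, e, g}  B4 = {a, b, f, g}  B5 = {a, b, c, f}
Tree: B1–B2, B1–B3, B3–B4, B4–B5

Every vertex of G appears in some bag (union = {a, b, c, d, e, f, g, h}); every edge is covered by a bag; and for each vertex v the set of bags containing v is connected in the bag tree. The decomposition is therefore valid. The largest bag has 4 vertices, so the width is 3.

Yes; width 3.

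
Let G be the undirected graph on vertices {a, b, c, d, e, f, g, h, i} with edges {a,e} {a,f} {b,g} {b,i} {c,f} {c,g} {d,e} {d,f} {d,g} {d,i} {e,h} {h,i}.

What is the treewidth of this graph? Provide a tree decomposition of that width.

Treewidth 3.
One such decomposition:
Bags: B1 = {b, e, h, i}  B2 = {b, d, e, i}  B3 = {b, d, e, g}  B4 = {a, d, e, g}  B5 = {a, d, f, g}  B6 = {a, c, f, g}
Tree: B1–B2, B2–B3, B3–B4, B4–B5, B5–B6

Every bag has size at most 4, so the width is 4 − 1 = 3 and tw(G) ≤ 3. For the lower bound: the 4 vertex sets {b,h,i}, {e}, {d}, {a,c,f,g} are disjoint, each induces a connected subgraph, and every pair is joined by at least one edge of G. Contracting each set to a single vertex therefore yields K_{4} as a minor, and since treewidth is minor-monotone, tw(G) ≥ tw(K_{4}) = 3. Hence tw(G) = 3 exactly.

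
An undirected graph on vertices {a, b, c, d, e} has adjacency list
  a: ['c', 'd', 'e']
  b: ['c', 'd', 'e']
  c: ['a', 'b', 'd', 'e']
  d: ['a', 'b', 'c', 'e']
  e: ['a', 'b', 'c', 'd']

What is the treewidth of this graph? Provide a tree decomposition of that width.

Each bag holds 4 vertices, so the decomposition has width 3, which upper-bounds the treewidth. On the other hand G contains the 4-clique {a, c, d, e}. A clique must lie in a single bag of any decomposition, so no decomposition can have width below 3. Combining the bounds, tw(G) = 3.

Treewidth 3.
One such decomposition:
Bags: B1 = {b, c, d, e}  B2 = {a, c, d, e}
Tree: B1–B2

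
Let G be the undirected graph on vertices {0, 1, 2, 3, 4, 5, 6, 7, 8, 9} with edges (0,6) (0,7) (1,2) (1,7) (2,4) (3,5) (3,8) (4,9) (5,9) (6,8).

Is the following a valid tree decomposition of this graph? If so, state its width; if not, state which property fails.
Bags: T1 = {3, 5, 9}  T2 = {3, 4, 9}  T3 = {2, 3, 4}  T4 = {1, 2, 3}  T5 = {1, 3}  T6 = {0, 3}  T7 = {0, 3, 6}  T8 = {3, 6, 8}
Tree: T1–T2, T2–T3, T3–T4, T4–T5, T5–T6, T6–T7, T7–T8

No — vertex 7 appears in no bag.

A tree decomposition must satisfy three properties: every vertex lies in some bag; for every edge, both endpoints lie together in some bag; and for every vertex, the bags containing it form a connected subtree. Here vertex 7 appears in no bag, so the decomposition is invalid.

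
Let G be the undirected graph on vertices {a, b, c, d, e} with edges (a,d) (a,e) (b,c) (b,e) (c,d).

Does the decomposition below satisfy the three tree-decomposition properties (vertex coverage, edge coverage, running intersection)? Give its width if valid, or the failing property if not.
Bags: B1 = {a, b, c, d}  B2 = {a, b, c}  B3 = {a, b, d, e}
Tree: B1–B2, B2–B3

A tree decomposition must satisfy three properties: every vertex lies in some bag; for every edge, both endpoints lie together in some bag; and for every vertex, the bags containing it form a connected subtree. Here bags containing vertex d are not connected in the tree, so the decomposition is invalid.

No — bags containing vertex d are not connected in the tree.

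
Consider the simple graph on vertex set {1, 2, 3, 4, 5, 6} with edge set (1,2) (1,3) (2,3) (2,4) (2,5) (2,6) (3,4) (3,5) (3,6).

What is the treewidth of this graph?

A width-2 tree decomposition is:
Bags: B1 = {2, 3, 5}  B2 = {1, 2, 3}  B3 = {2, 3, 6}  B4 = {2, 3, 4}
Tree: B1–B2, B1–B3, B2–B4
The largest bag has 3 vertices, giving width 2; this decomposition certifies tw(G) ≤ 2. Conversely, {1, 2, 3} is a clique of size 3, and the vertices of any clique must share a bag in every tree decomposition; so some bag has ≥ 3 vertices and tw(G) ≥ 2. Hence tw(G) = 2 exactly.

2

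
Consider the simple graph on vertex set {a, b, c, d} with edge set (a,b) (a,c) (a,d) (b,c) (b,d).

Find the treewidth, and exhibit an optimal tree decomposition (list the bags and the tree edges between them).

Treewidth 2.
One such decomposition:
Bags: B1 = {a, b, d}  B2 = {a, b, c}
Tree: B1–B2

Each bag holds 3 vertices, so the decomposition has width 2, which upper-bounds the treewidth. Conversely, {a, b, d} is a clique of size 3, and the vertices of any clique must share a bag in every tree decomposition; so some bag has ≥ 3 vertices and tw(G) ≥ 2. Hence tw(G) = 2 exactly.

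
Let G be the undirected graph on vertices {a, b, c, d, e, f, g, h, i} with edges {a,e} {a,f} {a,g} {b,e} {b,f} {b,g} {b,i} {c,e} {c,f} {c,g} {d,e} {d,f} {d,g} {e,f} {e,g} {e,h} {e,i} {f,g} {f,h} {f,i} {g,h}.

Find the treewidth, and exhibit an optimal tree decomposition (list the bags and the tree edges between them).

The largest bag has 4 vertices, giving width 3; this decomposition certifies tw(G) ≤ 3. Conversely, {d, e, f, g} is a clique of size 4, and the vertices of any clique must share a bag in every tree decomposition; so some bag has ≥ 4 vertices and tw(G) ≥ 3. The upper and lower bounds meet at 3, so that is the treewidth.

Treewidth 3.
One such decomposition:
Bags: B1 = {d, e, f, g}  B2 = {b, e, f, g}  B3 = {c, e, f, g}  B4 = {e, f, g, h}  B5 = {a, e, f, g}  B6 = {b, e, f, i}
Tree: B1–B2, B2–B3, B3–B4, B3–B5, B2–B6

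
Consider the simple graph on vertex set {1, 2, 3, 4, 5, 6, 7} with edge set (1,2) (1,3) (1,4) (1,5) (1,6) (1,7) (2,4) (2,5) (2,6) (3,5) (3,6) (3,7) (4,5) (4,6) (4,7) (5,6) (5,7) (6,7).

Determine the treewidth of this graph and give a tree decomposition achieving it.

Every bag has size at most 5, so the width is 5 − 1 = 4 and tw(G) ≤ 4. For the lower bound, the 5 vertices {1, 3, 5, 6, 7} are pairwise adjacent, and any tree decomposition puts a clique entirely inside one bag — forcing width ≥ 4. The upper and lower bounds meet at 4, so that is the treewidth.

Treewidth 4.
One such decomposition:
Bags: B1 = {1, 3, 5, 6, 7}  B2 = {1, 4, 5, 6, 7}  B3 = {1, 2, 4, 5, 6}
Tree: B1–B2, B2–B3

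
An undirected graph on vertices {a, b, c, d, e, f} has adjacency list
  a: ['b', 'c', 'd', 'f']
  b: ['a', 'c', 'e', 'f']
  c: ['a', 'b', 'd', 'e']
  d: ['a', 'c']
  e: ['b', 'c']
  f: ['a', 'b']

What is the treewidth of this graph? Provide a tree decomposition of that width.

Each bag holds 3 vertices, so the decomposition has width 2, which upper-bounds the treewidth. On the other hand G contains the 3-clique {b, c, e}. A clique must lie in a single bag of any decomposition, so no decomposition can have width below 2. Hence tw(G) = 2 exactly.

Treewidth 2.
One such decomposition:
Bags: B1 = {a, b, c}  B2 = {b, c, e}  B3 = {a, c, d}  B4 = {a, b, f}
Tree: B1–B2, B1–B3, B1–B4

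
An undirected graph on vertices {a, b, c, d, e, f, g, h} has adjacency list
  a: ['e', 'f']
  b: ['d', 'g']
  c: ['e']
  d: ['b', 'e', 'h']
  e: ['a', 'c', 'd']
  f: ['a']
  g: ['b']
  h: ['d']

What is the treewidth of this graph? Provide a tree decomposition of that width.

Treewidth 1.
One optimal decomposition is:
Bags: B1 = {d, e}  B2 = {b, d}  B3 = {c, e}  B4 = {d, h}  B5 = {a, e}  B6 = {b, g}  B7 = {a, f}
Tree: B1–B2, B1–B3, B1–B4, B3–B5, B2–B6, B5–B7

Every bag has size at most 2, so the width is 2 − 1 = 1 and tw(G) ≤ 1. Any graph with an edge has treewidth ≥ 1, and G has the edge d–e. Therefore the treewidth is 1.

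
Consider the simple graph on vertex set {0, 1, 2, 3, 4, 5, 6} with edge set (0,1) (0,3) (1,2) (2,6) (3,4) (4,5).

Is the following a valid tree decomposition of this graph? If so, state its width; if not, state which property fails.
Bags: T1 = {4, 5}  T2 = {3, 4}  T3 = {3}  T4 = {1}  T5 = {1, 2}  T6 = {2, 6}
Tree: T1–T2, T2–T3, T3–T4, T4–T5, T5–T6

A tree decomposition must satisfy three properties: every vertex lies in some bag; for every edge, both endpoints lie together in some bag; and for every vertex, the bags containing it form a connected subtree. Here vertex 0 appears in no bag, so the decomposition is invalid.

No — vertex 0 appears in no bag.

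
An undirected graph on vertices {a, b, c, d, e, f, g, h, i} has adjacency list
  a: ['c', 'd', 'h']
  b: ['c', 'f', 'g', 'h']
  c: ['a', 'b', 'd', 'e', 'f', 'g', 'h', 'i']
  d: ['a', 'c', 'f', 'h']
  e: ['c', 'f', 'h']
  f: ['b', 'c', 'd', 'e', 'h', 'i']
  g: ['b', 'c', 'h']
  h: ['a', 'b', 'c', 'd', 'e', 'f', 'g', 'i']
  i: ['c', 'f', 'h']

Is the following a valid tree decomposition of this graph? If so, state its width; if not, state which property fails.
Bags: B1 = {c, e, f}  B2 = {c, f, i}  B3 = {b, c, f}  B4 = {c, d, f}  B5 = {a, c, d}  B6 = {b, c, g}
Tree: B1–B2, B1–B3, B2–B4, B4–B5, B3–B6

A tree decomposition must satisfy three properties: every vertex lies in some bag; for every edge, both endpoints lie together in some bag; and for every vertex, the bags containing it form a connected subtree. Here vertex h appears in no bag, so the decomposition is invalid.

No — vertex h appears in no bag.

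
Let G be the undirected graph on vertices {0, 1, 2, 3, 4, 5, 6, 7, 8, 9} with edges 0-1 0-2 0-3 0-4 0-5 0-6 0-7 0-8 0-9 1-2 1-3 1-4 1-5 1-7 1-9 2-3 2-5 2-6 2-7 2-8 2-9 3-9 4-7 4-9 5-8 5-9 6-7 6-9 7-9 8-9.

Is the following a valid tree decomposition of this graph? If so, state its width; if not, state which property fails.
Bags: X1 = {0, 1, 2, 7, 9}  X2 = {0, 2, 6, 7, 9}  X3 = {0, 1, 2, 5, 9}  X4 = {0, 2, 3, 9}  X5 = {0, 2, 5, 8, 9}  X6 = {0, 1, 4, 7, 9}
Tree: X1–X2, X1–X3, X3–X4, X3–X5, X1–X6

No — edge (1,3) lies in no bag.

A tree decomposition must satisfy three properties: every vertex lies in some bag; for every edge, both endpoints lie together in some bag; and for every vertex, the bags containing it form a connected subtree. Here edge (1,3) lies in no bag, so the decomposition is invalid.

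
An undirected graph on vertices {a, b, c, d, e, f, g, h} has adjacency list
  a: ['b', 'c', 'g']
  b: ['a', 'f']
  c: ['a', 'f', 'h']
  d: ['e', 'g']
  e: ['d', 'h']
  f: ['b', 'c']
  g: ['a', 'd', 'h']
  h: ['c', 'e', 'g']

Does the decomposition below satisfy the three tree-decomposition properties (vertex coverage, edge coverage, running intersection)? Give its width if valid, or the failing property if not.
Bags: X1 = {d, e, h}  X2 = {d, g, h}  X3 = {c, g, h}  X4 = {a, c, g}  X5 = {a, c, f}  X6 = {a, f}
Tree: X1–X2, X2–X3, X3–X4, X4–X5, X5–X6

A tree decomposition must satisfy three properties: every vertex lies in some bag; for every edge, both endpoints lie together in some bag; and for every vertex, the bags containing it form a connected subtree. Here vertex b appears in no bag, so the decomposition is invalid.

No — vertex b appears in no bag.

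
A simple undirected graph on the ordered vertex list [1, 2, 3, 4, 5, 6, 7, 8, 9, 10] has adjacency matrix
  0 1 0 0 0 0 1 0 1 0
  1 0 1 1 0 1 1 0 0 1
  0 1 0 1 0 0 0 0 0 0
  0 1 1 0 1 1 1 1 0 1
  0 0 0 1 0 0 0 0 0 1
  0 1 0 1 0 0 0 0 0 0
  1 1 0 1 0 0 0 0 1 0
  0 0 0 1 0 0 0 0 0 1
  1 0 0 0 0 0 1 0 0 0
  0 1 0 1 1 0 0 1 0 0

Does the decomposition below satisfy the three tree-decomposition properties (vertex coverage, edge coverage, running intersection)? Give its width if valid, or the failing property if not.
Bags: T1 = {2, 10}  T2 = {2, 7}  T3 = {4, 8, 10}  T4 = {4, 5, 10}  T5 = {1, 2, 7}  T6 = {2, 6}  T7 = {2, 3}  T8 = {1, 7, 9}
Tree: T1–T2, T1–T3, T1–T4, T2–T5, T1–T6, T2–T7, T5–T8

No — edge (4,2) lies in no bag.

A tree decomposition must satisfy three properties: every vertex lies in some bag; for every edge, both endpoints lie together in some bag; and for every vertex, the bags containing it form a connected subtree. Here edge (4,2) lies in no bag, so the decomposition is invalid.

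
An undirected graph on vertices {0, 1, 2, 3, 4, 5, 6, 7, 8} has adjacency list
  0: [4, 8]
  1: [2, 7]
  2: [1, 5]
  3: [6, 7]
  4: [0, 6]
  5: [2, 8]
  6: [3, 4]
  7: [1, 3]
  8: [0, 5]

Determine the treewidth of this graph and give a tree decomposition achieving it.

Treewidth 2.
One such decomposition:
Bags: B1 = {0, 5, 8}  B2 = {0, 4, 5}  B3 = {4, 5, 6}  B4 = {3, 5, 6}  B5 = {3, 5, 7}  B6 = {1, 5, 7}  B7 = {1, 2, 5}
Tree: B1–B2, B2–B3, B3–B4, B4–B5, B5–B6, B6–B7

Each bag holds 3 vertices, so the decomposition has width 2, which upper-bounds the treewidth. Since 5–8–0–4–6–3–7–1–2–5 is a cycle in G, G is not acyclic. Forests are exactly the graphs of treewidth ≤ 1, so tw(G) ≥ 2. Combining the bounds, tw(G) = 2.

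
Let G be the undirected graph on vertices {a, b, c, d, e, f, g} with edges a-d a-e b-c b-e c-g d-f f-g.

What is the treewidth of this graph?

A width-2 tree decomposition is:
Bags: B1 = {b, c, g}  B2 = {b, f, g}  B3 = {b, d, f}  B4 = {a, b, d}  B5 = {a, b, e}
Tree: B1–B2, B2–B3, B3–B4, B4–B5
Every bag has size at most 3, so the width is 3 − 1 = 2 and tw(G) ≤ 2. The edges b–c–g–f–d–a–e–b form a cycle, so G is not a tree and its treewidth is at least 2. Combining the bounds, tw(G) = 2.

2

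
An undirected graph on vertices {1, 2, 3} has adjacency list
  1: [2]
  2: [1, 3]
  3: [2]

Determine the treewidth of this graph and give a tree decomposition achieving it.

Treewidth 1.
Bags: B1 = {1, 2}  B2 = {2, 3}
Tree: B1–B2

Each bag holds 2 vertices, so the decomposition has width 1, which upper-bounds the treewidth. G has an edge, so its treewidth is at least 1. Therefore the treewidth is 1.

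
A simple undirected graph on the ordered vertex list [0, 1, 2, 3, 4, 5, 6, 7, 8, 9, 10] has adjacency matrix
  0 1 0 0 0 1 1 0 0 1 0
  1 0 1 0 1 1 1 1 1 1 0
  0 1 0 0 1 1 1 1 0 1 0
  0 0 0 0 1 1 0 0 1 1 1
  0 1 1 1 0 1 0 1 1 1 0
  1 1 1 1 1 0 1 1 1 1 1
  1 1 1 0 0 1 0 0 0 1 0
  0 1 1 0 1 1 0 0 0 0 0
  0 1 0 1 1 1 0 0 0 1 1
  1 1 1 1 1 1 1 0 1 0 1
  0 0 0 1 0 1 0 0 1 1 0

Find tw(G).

A width-4 tree decomposition is:
Bags: B1 = {1, 2, 5, 6, 9}  B2 = {0, 1, 5, 6, 9}  B3 = {1, 2, 4, 5, 9}  B4 = {1, 4, 5, 8, 9}  B5 = {1, 2, 4, 5, 7}  B6 = {3, 4, 5, 8, 9}  B7 = {3, 5, 8, 9, 10}
Tree: B1–B2, B1–B3, B3–B4, B3–B5, B4–B6, B6–B7
Every bag has size at most 5, so the width is 5 − 1 = 4 and tw(G) ≤ 4. For the lower bound, the 5 vertices {0, 1, 5, 6, 9} are pairwise adjacent, and any tree decomposition puts a clique entirely inside one bag — forcing width ≥ 4. The upper and lower bounds meet at 4, so that is the treewidth.

4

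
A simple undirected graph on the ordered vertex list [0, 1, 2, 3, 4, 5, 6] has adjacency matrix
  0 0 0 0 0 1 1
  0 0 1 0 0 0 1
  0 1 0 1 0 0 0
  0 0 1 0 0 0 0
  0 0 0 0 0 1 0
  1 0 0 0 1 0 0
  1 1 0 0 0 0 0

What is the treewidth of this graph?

1

A width-1 tree decomposition is:
Bags: B1 = {2, 3}  B2 = {1, 2}  B3 = {1, 6}  B4 = {0, 6}  B5 = {0, 5}  B6 = {4, 5}
Tree: B1–B2, B2–B3, B3–B4, B4–B5, B5–B6
Every bag has size at most 2, so the width is 2 − 1 = 1 and tw(G) ≤ 1. Since G has at least one edge (e.g. 3–2), it is not an edgeless graph, so tw(G) ≥ 1. Combining the bounds, tw(G) = 1.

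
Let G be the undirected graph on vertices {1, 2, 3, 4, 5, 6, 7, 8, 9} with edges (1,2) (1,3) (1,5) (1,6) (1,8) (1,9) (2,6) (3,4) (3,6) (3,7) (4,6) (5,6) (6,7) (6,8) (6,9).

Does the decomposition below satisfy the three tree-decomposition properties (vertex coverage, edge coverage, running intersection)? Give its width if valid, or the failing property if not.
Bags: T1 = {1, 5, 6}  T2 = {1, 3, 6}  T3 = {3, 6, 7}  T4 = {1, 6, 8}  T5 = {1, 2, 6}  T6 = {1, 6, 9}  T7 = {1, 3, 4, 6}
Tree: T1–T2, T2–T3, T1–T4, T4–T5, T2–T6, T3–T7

No — bags containing vertex 1 are not connected in the tree.

A tree decomposition must satisfy three properties: every vertex lies in some bag; for every edge, both endpoints lie together in some bag; and for every vertex, the bags containing it form a connected subtree. Here bags containing vertex 1 are not connected in the tree, so the decomposition is invalid.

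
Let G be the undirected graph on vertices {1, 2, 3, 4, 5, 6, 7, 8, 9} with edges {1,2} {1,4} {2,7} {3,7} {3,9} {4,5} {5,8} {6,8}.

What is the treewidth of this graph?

A width-1 tree decomposition is:
Bags: B1 = {3, 9}  B2 = {3, 7}  B3 = {2, 7}  B4 = {1, 2}  B5 = {1, 4}  B6 = {4, 5}  B7 = {5, 8}  B8 = {6, 8}
Tree: B1–B2, B2–B3, B3–B4, B4–B5, B5–B6, B6–B7, B7–B8
Every bag has size at most 2, so the width is 2 − 1 = 1 and tw(G) ≤ 1. G has an edge, so its treewidth is at least 1. Combining the bounds, tw(G) = 1.

1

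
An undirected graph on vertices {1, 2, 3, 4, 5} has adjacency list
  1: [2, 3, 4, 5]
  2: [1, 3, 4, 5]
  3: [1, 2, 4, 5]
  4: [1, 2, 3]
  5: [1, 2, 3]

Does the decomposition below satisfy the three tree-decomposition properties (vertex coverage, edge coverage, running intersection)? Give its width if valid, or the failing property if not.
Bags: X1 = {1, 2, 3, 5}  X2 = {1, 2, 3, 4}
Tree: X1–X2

Checking the three conditions: (i) the bags cover all of {1, 2, 3, 4, 5}; (ii) for each edge, some bag contains both endpoints; (iii) the bags containing any fixed vertex form a subtree. All hold, so the decomposition is valid with width 4 − 1 = 3.

Yes; width 3.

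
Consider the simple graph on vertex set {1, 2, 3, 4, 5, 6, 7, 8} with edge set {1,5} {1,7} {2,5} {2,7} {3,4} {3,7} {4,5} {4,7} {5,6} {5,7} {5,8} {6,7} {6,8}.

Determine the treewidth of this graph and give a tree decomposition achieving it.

Treewidth 2.
One such decomposition:
Bags: B1 = {4, 5, 7}  B2 = {2, 5, 7}  B3 = {1, 5, 7}  B4 = {5, 6, 7}  B5 = {5, 6, 8}  B6 = {3, 4, 7}
Tree: B1–B2, B2–B3, B1–B4, B4–B5, B1–B6

Every bag has size at most 3, so the width is 3 − 1 = 2 and tw(G) ≤ 2. For the lower bound, the 3 vertices {3, 4, 7} are pairwise adjacent, and any tree decomposition puts a clique entirely inside one bag — forcing width ≥ 2. Therefore the treewidth is 2.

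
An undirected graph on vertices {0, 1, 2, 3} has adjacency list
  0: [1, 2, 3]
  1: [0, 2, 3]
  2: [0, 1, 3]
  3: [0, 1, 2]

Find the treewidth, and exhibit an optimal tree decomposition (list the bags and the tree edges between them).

Treewidth 3.
Bags: B1 = {0, 1, 2, 3}
Tree: (single bag)

A single bag containing all 4 vertices is trivially a valid decomposition of width 3. Conversely, {0, 1, 2, 3} is a clique of size 4, and the vertices of any clique must share a bag in every tree decomposition; so some bag has ≥ 4 vertices and tw(G) ≥ 3. Hence tw(G) = 3 exactly.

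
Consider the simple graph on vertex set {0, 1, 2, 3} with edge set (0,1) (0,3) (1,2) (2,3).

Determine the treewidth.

A width-2 tree decomposition is:
Bags: B1 = {0, 2, 3}  B2 = {0, 1, 2}
Tree: B1–B2
Every bag has size at most 3, so the width is 3 − 1 = 2 and tw(G) ≤ 2. For the lower bound, G contains the cycle 0–3–2–1–0, so G is not a forest; only forests have treewidth ≤ 1, hence tw(G) ≥ 2. Combining the bounds, tw(G) = 2.

2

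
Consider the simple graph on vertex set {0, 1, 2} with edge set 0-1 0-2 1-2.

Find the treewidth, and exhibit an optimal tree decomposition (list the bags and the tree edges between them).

Treewidth 2.
One optimal decomposition is:
Bags: B1 = {0, 1, 2}
Tree: (single bag)

With just one bag of size 3, the width is 3 − 1 = 2, so tw(G) ≤ 2. On the other hand G contains the 3-clique {0, 1, 2}. A clique must lie in a single bag of any decomposition, so no decomposition can have width below 2. Therefore the treewidth is 2.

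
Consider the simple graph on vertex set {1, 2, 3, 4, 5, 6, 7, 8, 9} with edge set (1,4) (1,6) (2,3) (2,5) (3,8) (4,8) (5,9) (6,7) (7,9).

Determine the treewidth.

2

A width-2 tree decomposition is:
Bags: B1 = {6, 7, 9}  B2 = {5, 6, 9}  B3 = {2, 5, 6}  B4 = {2, 3, 6}  B5 = {3, 6, 8}  B6 = {4, 6, 8}  B7 = {1, 4, 6}
Tree: B1–B2, B2–B3, B3–B4, B4–B5, B5–B6, B6–B7
Every bag has size at most 3, so the width is 3 − 1 = 2 and tw(G) ≤ 2. For the lower bound, G contains the cycle 6–7–9–5–2–3–8–4–1–6, so G is not a forest; only forests have treewidth ≤ 1, hence tw(G) ≥ 2. Hence tw(G) = 2 exactly.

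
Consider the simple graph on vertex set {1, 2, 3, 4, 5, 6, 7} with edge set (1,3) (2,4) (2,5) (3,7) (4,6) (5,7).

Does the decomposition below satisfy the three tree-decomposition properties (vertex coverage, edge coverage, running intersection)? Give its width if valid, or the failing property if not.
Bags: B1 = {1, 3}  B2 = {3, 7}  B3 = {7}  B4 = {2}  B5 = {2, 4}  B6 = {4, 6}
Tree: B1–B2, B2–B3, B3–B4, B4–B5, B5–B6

A tree decomposition must satisfy three properties: every vertex lies in some bag; for every edge, both endpoints lie together in some bag; and for every vertex, the bags containing it form a connected subtree. Here vertex 5 appears in no bag, so the decomposition is invalid.

No — vertex 5 appears in no bag.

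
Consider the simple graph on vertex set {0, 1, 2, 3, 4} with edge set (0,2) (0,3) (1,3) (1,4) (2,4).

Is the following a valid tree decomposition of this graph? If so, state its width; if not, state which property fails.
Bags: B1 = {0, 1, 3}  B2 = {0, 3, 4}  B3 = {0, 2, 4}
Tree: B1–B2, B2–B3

A tree decomposition must satisfy three properties: every vertex lies in some bag; for every edge, both endpoints lie together in some bag; and for every vertex, the bags containing it form a connected subtree. Here edge (4,1) lies in no bag, so the decomposition is invalid.

No — edge (4,1) lies in no bag.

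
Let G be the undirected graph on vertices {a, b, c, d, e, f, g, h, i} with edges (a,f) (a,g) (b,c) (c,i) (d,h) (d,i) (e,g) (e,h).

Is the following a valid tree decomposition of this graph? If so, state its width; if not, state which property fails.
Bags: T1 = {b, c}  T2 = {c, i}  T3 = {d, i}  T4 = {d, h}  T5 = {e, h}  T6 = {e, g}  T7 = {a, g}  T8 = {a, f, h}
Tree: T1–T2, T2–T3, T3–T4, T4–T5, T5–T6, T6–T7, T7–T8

No — bags containing vertex h are not connected in the tree.

A tree decomposition must satisfy three properties: every vertex lies in some bag; for every edge, both endpoints lie together in some bag; and for every vertex, the bags containing it form a connected subtree. Here bags containing vertex h are not connected in the tree, so the decomposition is invalid.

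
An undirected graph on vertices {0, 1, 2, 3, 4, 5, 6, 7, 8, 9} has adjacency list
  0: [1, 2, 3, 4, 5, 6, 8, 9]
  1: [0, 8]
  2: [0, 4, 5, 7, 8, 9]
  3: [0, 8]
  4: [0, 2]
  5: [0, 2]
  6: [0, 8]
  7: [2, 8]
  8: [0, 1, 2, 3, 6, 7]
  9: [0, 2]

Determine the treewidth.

2

A width-2 tree decomposition is:
Bags: B1 = {0, 2, 8}  B2 = {0, 1, 8}  B3 = {0, 3, 8}  B4 = {2, 7, 8}  B5 = {0, 6, 8}  B6 = {0, 2, 5}  B7 = {0, 2, 9}  B8 = {0, 2, 4}
Tree: B1–B2, B1–B3, B1–B4, B3–B5, B1–B6, B6–B7, B7–B8
Each bag holds 3 vertices, so the decomposition has width 2, which upper-bounds the treewidth. Conversely, {0, 1, 8} is a clique of size 3, and the vertices of any clique must share a bag in every tree decomposition; so some bag has ≥ 3 vertices and tw(G) ≥ 2. Hence tw(G) = 2 exactly.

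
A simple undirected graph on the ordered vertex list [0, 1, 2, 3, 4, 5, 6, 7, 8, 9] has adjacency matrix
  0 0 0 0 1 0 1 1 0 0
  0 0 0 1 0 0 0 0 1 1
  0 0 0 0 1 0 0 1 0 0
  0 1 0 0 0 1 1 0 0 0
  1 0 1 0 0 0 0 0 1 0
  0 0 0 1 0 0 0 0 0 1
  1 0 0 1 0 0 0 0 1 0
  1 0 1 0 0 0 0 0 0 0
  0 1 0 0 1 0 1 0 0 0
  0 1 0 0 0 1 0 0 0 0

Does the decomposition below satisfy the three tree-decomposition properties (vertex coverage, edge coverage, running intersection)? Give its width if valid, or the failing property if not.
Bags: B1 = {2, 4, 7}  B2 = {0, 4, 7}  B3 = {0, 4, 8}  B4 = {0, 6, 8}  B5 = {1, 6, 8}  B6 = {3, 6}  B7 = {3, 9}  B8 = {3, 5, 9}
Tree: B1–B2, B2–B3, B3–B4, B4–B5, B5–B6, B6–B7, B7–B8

A tree decomposition must satisfy three properties: every vertex lies in some bag; for every edge, both endpoints lie together in some bag; and for every vertex, the bags containing it form a connected subtree. Here edge (1,3) lies in no bag, so the decomposition is invalid.

No — edge (1,3) lies in no bag.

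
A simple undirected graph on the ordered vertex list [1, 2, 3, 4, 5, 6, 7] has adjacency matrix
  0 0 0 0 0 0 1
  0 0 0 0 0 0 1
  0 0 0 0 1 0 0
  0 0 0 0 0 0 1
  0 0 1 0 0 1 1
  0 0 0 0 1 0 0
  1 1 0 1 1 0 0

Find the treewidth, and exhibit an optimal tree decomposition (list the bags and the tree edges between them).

Treewidth 1.
Bags: B1 = {4, 7}  B2 = {2, 7}  B3 = {5, 7}  B4 = {1, 7}  B5 = {5, 6}  B6 = {3, 5}
Tree: B1–B2, B2–B3, B2–B4, B3–B5, B5–B6

The largest bag has 2 vertices, giving width 1; this decomposition certifies tw(G) ≤ 1. G has an edge, so its treewidth is at least 1. Hence tw(G) = 1 exactly.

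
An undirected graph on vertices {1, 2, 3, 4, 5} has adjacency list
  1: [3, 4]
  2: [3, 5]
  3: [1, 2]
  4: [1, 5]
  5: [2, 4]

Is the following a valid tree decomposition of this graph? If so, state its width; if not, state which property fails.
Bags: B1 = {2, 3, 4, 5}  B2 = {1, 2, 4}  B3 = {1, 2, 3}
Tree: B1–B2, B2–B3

No — bags containing vertex 3 are not connected in the tree.

A tree decomposition must satisfy three properties: every vertex lies in some bag; for every edge, both endpoints lie together in some bag; and for every vertex, the bags containing it form a connected subtree. Here bags containing vertex 3 are not connected in the tree, so the decomposition is invalid.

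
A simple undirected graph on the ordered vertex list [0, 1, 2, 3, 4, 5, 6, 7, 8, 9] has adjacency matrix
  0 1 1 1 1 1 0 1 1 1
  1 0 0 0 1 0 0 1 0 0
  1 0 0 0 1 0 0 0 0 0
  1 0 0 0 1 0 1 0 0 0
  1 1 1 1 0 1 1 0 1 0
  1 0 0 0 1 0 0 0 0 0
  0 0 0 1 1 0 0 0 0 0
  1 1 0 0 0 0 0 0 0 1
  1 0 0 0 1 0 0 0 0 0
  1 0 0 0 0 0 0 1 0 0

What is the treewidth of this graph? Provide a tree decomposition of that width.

Treewidth 2.
Bags: B1 = {0, 3, 4}  B2 = {0, 1, 4}  B3 = {0, 2, 4}  B4 = {0, 4, 5}  B5 = {0, 1, 7}  B6 = {0, 7, 9}  B7 = {0, 4, 8}  B8 = {3, 4, 6}
Tree: B1–B2, B2–B3, B3–B4, B2–B5, B5–B6, B3–B7, B1–B8

The largest bag has 3 vertices, giving width 2; this decomposition certifies tw(G) ≤ 2. Conversely, {0, 7, 9} is a clique of size 3, and the vertices of any clique must share a bag in every tree decomposition; so some bag has ≥ 3 vertices and tw(G) ≥ 2. Hence tw(G) = 2 exactly.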